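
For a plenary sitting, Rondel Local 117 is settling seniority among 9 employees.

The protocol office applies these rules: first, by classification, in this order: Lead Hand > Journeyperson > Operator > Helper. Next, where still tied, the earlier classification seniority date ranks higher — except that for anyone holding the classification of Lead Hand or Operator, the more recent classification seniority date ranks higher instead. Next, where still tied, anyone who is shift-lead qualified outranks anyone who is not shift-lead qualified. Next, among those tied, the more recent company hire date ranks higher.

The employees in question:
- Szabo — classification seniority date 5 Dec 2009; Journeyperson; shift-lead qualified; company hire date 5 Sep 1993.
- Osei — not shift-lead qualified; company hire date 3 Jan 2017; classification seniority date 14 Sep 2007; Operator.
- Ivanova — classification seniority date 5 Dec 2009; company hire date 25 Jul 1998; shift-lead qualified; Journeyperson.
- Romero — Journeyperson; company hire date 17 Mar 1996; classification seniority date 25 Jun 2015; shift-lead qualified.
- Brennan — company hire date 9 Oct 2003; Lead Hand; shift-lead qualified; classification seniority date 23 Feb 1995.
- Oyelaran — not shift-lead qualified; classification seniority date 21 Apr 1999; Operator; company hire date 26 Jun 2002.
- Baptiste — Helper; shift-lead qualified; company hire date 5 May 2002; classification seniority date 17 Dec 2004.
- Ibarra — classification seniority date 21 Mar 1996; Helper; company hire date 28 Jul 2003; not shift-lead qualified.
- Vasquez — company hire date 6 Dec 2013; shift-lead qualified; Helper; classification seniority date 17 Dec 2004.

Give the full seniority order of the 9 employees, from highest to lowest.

By classification: Brennan (Lead Hand); then Ivanova, Szabo and Romero (Journeyperson); then Osei and Oyelaran (Operator); then Ibarra, Vasquez and Baptiste (Helper).
Among Ivanova, Szabo and Romero, by classification seniority date (earlier first): Ivanova and Szabo (5 Dec 2009) before Romero (25 Jun 2015).
Ivanova and Szabo are each shift-lead qualified, so the next rule applies.
Among Ivanova and Szabo, by company hire date (later first): Ivanova (25 Jul 1998) before Szabo (5 Sep 1993).
Among Osei and Oyelaran, by classification seniority date (later first) (reversed rule for this group): Osei (14 Sep 2007) before Oyelaran (21 Apr 1999).
Among Ibarra, Vasquez and Baptiste, by classification seniority date (earlier first): Ibarra (21 Mar 1996) before Vasquez and Baptiste (17 Dec 2004).
Vasquez and Baptiste are each shift-lead qualified, so the next rule applies.
Among Vasquez and Baptiste, by company hire date (later first): Vasquez (6 Dec 2013) before Baptiste (5 May 2002).
Full order: Brennan, Ivanova, Szabo, Romero, Osei, Oyelaran, Ibarra, Vasquez, Baptiste.

Brennan, Ivanova, Szabo, Romero, Osei, Oyelaran, Ibarra, Vasquez, Baptiste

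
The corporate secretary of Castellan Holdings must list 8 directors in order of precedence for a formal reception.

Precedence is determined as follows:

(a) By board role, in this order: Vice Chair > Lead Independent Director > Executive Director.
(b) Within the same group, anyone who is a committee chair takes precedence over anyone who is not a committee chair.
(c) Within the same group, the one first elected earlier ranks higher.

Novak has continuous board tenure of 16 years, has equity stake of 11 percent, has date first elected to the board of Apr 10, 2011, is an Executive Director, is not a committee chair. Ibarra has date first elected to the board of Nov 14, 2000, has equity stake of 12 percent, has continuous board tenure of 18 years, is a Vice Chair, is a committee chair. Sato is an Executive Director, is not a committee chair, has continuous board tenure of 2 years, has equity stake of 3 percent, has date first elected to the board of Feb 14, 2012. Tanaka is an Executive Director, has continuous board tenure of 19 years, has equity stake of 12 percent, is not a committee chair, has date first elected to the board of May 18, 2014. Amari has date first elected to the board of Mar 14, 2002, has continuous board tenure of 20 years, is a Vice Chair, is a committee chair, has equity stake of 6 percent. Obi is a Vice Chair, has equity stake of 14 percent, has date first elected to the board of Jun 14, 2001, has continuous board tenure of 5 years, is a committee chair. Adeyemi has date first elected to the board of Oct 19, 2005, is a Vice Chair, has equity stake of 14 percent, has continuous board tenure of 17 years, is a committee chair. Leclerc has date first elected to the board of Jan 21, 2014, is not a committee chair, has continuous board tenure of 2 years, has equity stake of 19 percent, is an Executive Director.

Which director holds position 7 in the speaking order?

Leclerc

By board role: Ibarra, Obi, Amari and Adeyemi (Vice Chair); then Novak, Sato, Leclerc and Tanaka (Executive Director).
Ibarra, Obi, Amari and Adeyemi are each a committee chair, so the next rule applies.
Among Ibarra, Obi, Amari and Adeyemi, by date first elected to the board (earlier first): Ibarra (Nov 14, 2000) before Obi (Jun 14, 2001) before Amari (Mar 14, 2002) before Adeyemi (Oct 19, 2005).
Novak, Sato, Leclerc and Tanaka are each not a committee chair, so the next rule applies.
Among Novak, Sato, Leclerc and Tanaka, by date first elected to the board (earlier first): Novak (Apr 10, 2011) before Sato (Feb 14, 2012) before Leclerc (Jan 21, 2014) before Tanaka (May 18, 2014).
Order: Ibarra, Obi, Amari, Adeyemi, Novak, Sato, Leclerc, Tanaka.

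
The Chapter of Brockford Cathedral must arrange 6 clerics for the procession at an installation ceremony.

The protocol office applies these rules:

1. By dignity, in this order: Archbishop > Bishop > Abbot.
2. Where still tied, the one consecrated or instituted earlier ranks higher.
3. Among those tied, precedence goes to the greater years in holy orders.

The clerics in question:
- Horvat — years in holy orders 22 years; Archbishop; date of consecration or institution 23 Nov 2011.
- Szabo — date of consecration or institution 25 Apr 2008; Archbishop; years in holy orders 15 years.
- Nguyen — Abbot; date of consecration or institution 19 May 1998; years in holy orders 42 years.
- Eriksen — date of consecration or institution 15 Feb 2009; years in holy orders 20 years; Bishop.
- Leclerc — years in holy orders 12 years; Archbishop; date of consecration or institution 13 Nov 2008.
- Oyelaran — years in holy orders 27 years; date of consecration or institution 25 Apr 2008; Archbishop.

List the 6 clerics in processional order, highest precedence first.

By dignity: Oyelaran, Szabo, Leclerc and Horvat (Archbishop); then Eriksen (Bishop); then Nguyen (Abbot).
Among Oyelaran, Szabo, Leclerc and Horvat, by date of consecration or institution (earlier first): Oyelaran and Szabo (25 Apr 2008) before Leclerc (13 Nov 2008) before Horvat (23 Nov 2011).
Among Oyelaran and Szabo, by years in holy orders (higher first): Oyelaran (27 years) before Szabo (15 years).
Full order: Oyelaran, Szabo, Leclerc, Horvat, Eriksen, Nguyen.

Oyelaran, Szabo, Leclerc, Horvat, Eriksen, Nguyen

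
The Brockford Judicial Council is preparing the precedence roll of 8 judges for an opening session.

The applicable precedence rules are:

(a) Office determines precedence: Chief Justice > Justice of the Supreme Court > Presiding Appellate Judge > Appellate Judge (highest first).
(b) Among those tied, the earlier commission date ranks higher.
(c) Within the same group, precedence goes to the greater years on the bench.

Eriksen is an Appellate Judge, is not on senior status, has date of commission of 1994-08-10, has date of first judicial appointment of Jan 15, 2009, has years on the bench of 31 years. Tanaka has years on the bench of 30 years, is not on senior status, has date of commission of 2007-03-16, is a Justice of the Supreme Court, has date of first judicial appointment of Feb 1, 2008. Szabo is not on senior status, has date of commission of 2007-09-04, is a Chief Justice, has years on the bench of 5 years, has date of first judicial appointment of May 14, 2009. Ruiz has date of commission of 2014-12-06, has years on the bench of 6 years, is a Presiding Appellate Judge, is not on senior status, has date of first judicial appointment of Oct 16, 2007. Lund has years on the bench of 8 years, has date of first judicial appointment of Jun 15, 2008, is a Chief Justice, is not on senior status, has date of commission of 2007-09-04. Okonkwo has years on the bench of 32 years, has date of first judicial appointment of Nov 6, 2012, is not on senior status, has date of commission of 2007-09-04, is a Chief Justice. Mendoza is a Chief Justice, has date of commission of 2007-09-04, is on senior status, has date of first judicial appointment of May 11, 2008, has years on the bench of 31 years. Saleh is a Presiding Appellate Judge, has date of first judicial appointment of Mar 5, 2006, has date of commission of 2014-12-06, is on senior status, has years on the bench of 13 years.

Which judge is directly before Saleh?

By office: Okonkwo, Mendoza, Lund and Szabo (Chief Justice); then Tanaka (Justice of the Supreme Court); then Saleh and Ruiz (Presiding Appellate Judge); then Eriksen (Appellate Judge).
Okonkwo, Mendoza, Lund and Szabo all have date of commission 2007-09-04, so the next rule applies.
Among Okonkwo, Mendoza, Lund and Szabo, by years on the bench (higher first): Okonkwo (32 years) before Mendoza (31 years) before Lund (8 years) before Szabo (5 years).
Saleh and Ruiz both have date of commission 2014-12-06, so the next rule applies.
Among Saleh and Ruiz, by years on the bench (higher first): Saleh (13 years) before Ruiz (6 years).
Order: Okonkwo, Mendoza, Lund, Szabo, Tanaka, Saleh, Ruiz, Eriksen.

Tanaka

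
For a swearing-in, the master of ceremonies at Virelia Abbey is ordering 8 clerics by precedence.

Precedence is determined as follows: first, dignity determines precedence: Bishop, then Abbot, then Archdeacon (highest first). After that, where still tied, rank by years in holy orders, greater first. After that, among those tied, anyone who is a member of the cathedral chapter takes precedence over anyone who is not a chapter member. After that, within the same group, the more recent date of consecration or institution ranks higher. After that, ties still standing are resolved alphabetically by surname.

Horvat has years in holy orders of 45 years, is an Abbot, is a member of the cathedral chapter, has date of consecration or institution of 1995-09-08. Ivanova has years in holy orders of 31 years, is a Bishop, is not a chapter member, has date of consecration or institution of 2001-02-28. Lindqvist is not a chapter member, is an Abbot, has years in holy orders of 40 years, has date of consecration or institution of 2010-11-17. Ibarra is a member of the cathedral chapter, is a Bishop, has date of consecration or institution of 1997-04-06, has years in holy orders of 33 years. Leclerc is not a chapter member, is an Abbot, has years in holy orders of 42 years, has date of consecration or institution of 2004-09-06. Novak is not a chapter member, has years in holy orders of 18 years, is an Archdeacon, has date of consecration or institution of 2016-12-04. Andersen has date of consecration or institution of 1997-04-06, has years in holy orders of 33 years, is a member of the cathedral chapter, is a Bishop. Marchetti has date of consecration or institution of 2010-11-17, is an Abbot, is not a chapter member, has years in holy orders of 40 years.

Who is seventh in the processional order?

Marchetti

By dignity: Andersen, Ibarra and Ivanova (Bishop); then Horvat, Leclerc, Lindqvist and Marchetti (Abbot); then Novak (Archdeacon).
Among Andersen, Ibarra and Ivanova, by years in holy orders (higher first): Andersen and Ibarra (33 years) before Ivanova (31 years).
Andersen and Ibarra are each a member of the cathedral chapter, so the next rule applies.
Andersen and Ibarra both have date of consecration or institution 1997-04-06, so the next rule applies.
Among Andersen and Ibarra, alphabetically by surname: Andersen before Ibarra.
Among Horvat, Leclerc, Lindqvist and Marchetti, by years in holy orders (higher first): Horvat (45 years) before Leclerc (42 years) before Lindqvist and Marchetti (40 years).
Lindqvist and Marchetti are each not a chapter member, so the next rule applies.
Lindqvist and Marchetti both have date of consecration or institution 2010-11-17, so the next rule applies.
Among Lindqvist and Marchetti, alphabetically by surname: Lindqvist before Marchetti.
Order: Andersen, Ibarra, Ivanova, Horvat, Leclerc, Lindqvist, Marchetti, Novak.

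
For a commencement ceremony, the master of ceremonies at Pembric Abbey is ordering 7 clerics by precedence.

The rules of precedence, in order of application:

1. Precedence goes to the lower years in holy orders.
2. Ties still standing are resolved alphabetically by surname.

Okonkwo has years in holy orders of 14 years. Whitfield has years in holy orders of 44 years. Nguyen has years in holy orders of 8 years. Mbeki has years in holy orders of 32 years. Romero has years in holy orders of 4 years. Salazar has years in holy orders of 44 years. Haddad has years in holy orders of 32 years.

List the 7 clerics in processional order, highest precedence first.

By years in holy orders (lower first): Romero (4 years); then Nguyen (8 years); then Okonkwo (14 years); then Haddad and Mbeki (both 32 years); then Salazar and Whitfield (both 44 years).
Among Haddad and Mbeki, alphabetically by surname: Haddad before Mbeki.
Among Salazar and Whitfield, alphabetically by surname: Salazar before Whitfield.
Full order: Romero, Nguyen, Okonkwo, Haddad, Mbeki, Salazar, Whitfield.

Romero, Nguyen, Okonkwo, Haddad, Mbeki, Salazar, Whitfield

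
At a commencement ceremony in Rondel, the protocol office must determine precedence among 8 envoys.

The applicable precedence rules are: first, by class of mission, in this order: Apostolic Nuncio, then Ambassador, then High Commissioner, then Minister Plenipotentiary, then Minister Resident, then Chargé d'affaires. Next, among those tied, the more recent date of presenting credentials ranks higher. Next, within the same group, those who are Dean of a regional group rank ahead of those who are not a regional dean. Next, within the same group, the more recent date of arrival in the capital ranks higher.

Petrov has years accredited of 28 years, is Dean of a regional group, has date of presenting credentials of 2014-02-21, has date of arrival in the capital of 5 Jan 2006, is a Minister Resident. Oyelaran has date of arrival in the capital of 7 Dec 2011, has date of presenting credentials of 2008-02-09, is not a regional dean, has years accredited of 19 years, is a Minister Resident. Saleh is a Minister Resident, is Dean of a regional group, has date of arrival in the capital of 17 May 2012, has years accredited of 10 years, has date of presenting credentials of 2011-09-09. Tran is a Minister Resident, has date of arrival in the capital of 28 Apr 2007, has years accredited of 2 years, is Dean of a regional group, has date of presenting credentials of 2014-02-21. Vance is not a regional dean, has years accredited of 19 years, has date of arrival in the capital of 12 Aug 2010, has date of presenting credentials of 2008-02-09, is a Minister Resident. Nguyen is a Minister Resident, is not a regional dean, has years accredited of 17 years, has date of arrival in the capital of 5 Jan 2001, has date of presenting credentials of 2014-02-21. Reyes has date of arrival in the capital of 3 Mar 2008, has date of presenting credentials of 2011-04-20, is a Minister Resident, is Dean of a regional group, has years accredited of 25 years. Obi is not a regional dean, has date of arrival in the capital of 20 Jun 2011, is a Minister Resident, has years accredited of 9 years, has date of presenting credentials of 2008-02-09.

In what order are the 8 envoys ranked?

By class of mission: Tran, Petrov, Nguyen, Saleh, Reyes, Oyelaran, Obi and Vance (Minister Resident).
Among Tran, Petrov, Nguyen, Saleh, Reyes, Oyelaran, Obi and Vance, by date of presenting credentials (later first): Tran, Petrov and Nguyen (2014-02-21) before Saleh (2011-09-09) before Reyes (2011-04-20) before Oyelaran, Obi and Vance (2008-02-09).
Among Tran, Petrov and Nguyen, Dean of a regional group before not a regional dean: Tran and Petrov (Dean of a regional group) before Nguyen (not a regional dean).
Among Tran and Petrov, by date of arrival in the capital (later first): Tran (28 Apr 2007) before Petrov (5 Jan 2006).
Oyelaran, Obi and Vance are each not a regional dean, so the next rule applies.
Among Oyelaran, Obi and Vance, by date of arrival in the capital (later first): Oyelaran (7 Dec 2011) before Obi (20 Jun 2011) before Vance (12 Aug 2010).
Full order: Tran, Petrov, Nguyen, Saleh, Reyes, Oyelaran, Obi, Vance.

Tran, Petrov, Nguyen, Saleh, Reyes, Oyelaran, Obi, Vance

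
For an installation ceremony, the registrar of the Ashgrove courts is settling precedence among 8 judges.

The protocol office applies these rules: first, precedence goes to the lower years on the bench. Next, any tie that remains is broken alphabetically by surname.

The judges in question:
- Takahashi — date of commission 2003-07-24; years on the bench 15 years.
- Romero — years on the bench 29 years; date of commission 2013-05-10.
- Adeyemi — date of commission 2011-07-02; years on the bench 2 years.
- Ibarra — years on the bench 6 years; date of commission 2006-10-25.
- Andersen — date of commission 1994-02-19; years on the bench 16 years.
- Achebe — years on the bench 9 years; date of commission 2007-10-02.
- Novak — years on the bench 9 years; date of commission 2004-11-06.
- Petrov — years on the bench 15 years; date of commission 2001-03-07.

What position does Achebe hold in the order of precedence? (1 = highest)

3

By years on the bench (lower first): Adeyemi (2 years); then Ibarra (6 years); then Achebe and Novak (both 9 years); then Petrov and Takahashi (both 15 years); then Andersen (16 years); then Romero (29 years).
Among Achebe and Novak, alphabetically by surname: Achebe before Novak.
Among Petrov and Takahashi, alphabetically by surname: Petrov before Takahashi.
Order: Adeyemi, Ibarra, Achebe, Novak, Petrov, Takahashi, Andersen, Romero. So position 3.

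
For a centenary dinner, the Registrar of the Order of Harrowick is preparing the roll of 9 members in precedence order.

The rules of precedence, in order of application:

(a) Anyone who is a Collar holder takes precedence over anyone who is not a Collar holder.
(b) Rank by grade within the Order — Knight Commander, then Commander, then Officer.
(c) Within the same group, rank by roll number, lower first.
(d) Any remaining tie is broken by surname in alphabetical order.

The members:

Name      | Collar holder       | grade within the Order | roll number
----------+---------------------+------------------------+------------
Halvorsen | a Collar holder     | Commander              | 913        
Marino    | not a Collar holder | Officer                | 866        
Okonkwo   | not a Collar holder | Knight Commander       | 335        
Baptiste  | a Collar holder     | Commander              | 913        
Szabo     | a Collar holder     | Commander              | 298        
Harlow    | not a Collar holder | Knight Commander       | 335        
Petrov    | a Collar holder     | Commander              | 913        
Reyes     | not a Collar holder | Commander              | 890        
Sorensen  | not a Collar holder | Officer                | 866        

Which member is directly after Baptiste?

Halvorsen

By the first rule: Szabo, Baptiste, Halvorsen and Petrov (each a Collar holder); then Harlow, Okonkwo, Reyes, Marino and Sorensen (each not a Collar holder).
Szabo, Baptiste, Halvorsen and Petrov are each Commander, so the next rule applies.
Among Szabo, Baptiste, Halvorsen and Petrov, by roll number (lower first): Szabo (298) before Baptiste, Halvorsen and Petrov (913).
Among Baptiste, Halvorsen and Petrov, alphabetically by surname: Baptiste before Halvorsen before Petrov.
Among Harlow, Okonkwo, Reyes, Marino and Sorensen, by grade within the Order: Harlow and Okonkwo (Knight Commander) before Reyes (Commander) before Marino and Sorensen (Officer).
Harlow and Okonkwo both have roll number 335, so the next rule applies.
Among Harlow and Okonkwo, alphabetically by surname: Harlow before Okonkwo.
Marino and Sorensen both have roll number 866, so the next rule applies.
Among Marino and Sorensen, alphabetically by surname: Marino before Sorensen.
Order: Szabo, Baptiste, Halvorsen, Petrov, Harlow, Okonkwo, Reyes, Marino, Sorensen.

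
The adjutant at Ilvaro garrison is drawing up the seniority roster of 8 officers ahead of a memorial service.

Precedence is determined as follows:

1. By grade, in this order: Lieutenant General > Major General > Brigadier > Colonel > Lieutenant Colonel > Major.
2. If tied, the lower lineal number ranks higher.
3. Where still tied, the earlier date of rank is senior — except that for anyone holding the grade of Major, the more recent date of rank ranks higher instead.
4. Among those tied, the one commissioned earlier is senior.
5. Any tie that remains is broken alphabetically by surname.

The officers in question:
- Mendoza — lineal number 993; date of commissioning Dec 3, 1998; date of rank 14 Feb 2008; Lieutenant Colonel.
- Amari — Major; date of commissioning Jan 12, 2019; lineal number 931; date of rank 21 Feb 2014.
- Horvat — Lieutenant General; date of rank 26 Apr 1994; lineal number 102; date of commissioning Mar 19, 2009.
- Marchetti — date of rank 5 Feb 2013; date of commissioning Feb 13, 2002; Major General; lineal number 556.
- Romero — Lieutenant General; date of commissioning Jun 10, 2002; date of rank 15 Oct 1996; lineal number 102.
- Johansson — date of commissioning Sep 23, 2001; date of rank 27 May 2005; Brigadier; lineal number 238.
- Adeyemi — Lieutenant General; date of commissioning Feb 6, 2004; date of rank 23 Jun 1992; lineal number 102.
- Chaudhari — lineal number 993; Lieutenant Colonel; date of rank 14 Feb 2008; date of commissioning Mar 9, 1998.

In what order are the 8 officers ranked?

Adeyemi, Horvat, Romero, Marchetti, Johansson, Chaudhari, Mendoza, Amari

By grade: Adeyemi, Horvat and Romero (Lieutenant General); then Marchetti (Major General); then Johansson (Brigadier); then Chaudhari and Mendoza (Lieutenant Colonel); then Amari (Major).
Adeyemi, Horvat and Romero all have lineal number 102, so the next rule applies.
Among Adeyemi, Horvat and Romero, by date of rank (earlier first): Adeyemi (23 Jun 1992) before Horvat (26 Apr 1994) before Romero (15 Oct 1996).
Chaudhari and Mendoza both have lineal number 993, so the next rule applies.
Chaudhari and Mendoza both have date of rank 14 Feb 2008, so the next rule applies.
Among Chaudhari and Mendoza, by date of commissioning (earlier first): Chaudhari (Mar 9, 1998) before Mendoza (Dec 3, 1998).
Full order: Adeyemi, Horvat, Romero, Marchetti, Johansson, Chaudhari, Mendoza, Amari.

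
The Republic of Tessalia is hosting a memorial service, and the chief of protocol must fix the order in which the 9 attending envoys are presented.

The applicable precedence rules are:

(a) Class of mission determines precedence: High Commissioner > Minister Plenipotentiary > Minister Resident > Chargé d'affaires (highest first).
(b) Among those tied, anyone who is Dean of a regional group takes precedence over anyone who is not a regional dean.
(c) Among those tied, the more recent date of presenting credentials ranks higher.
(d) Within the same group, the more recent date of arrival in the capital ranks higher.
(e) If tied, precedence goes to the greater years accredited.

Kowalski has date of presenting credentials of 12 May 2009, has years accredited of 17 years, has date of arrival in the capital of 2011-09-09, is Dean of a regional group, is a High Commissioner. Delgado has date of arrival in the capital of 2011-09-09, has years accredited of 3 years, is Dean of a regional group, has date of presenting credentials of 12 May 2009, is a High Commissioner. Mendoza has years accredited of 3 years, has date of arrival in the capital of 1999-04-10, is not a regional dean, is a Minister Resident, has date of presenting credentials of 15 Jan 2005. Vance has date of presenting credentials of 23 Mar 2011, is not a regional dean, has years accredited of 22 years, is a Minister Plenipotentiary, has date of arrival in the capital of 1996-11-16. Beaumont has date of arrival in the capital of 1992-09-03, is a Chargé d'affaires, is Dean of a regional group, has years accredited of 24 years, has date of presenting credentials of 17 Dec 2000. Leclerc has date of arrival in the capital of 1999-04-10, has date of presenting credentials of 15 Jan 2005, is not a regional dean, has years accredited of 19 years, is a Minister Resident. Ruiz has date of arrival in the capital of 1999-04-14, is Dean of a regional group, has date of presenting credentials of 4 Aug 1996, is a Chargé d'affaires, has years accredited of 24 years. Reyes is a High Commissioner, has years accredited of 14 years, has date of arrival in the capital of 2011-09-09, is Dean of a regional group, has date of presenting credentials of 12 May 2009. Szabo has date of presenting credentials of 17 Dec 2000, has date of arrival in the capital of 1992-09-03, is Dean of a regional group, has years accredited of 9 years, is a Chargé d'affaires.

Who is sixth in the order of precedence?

By class of mission: Kowalski, Reyes and Delgado (High Commissioner); then Vance (Minister Plenipotentiary); then Leclerc and Mendoza (Minister Resident); then Beaumont, Szabo and Ruiz (Chargé d'affaires).
Kowalski, Reyes and Delgado are each Dean of a regional group, so the next rule applies.
Kowalski, Reyes and Delgado all have date of presenting credentials 12 May 2009, so the next rule applies.
Kowalski, Reyes and Delgado all have date of arrival in the capital 2011-09-09, so the next rule applies.
Among Kowalski, Reyes and Delgado, by years accredited (higher first): Kowalski (17 years) before Reyes (14 years) before Delgado (3 years).
Leclerc and Mendoza are each not a regional dean, so the next rule applies.
Leclerc and Mendoza both have date of presenting credentials 15 Jan 2005, so the next rule applies.
Leclerc and Mendoza both have date of arrival in the capital 1999-04-10, so the next rule applies.
Among Leclerc and Mendoza, by years accredited (higher first): Leclerc (19 years) before Mendoza (3 years).
Beaumont, Szabo and Ruiz are each Dean of a regional group, so the next rule applies.
Among Beaumont, Szabo and Ruiz, by date of presenting credentials (later first): Beaumont and Szabo (17 Dec 2000) before Ruiz (4 Aug 1996).
Beaumont and Szabo both have date of arrival in the capital 1992-09-03, so the next rule applies.
Among Beaumont and Szabo, by years accredited (higher first): Beaumont (24 years) before Szabo (9 years).
Order: Kowalski, Reyes, Delgado, Vance, Leclerc, Mendoza, Beaumont, Szabo, Ruiz.

Mendoza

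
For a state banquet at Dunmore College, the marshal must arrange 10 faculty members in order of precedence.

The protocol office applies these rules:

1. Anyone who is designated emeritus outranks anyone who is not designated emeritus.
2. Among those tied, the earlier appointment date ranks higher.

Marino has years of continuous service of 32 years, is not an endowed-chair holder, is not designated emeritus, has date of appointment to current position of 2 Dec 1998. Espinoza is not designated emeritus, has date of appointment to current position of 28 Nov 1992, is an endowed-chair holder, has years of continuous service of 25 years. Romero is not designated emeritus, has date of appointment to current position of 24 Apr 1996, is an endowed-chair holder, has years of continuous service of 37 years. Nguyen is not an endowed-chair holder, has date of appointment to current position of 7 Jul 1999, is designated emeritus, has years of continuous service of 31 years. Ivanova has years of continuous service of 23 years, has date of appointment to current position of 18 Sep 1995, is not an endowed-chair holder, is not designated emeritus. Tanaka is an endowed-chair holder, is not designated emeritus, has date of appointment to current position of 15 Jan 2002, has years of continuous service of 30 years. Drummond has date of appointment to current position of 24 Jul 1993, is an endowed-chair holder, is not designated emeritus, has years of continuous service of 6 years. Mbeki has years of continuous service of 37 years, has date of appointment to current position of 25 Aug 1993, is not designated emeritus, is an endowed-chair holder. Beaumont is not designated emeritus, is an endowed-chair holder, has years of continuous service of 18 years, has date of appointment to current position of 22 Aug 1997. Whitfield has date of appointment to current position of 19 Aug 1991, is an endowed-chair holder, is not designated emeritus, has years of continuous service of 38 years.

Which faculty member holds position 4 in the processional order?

Drummond

By the first rule: Nguyen (designated emeritus); then Whitfield, Espinoza, Drummond, Mbeki, Ivanova, Romero, Beaumont, Marino and Tanaka (each not designated emeritus).
Among Whitfield, Espinoza, Drummond, Mbeki, Ivanova, Romero, Beaumont, Marino and Tanaka, by date of appointment to current position (earlier first): Whitfield (19 Aug 1991) before Espinoza (28 Nov 1992) before Drummond (24 Jul 1993) before Mbeki (25 Aug 1993) before Ivanova (18 Sep 1995) before Romero (24 Apr 1996) before Beaumont (22 Aug 1997) before Marino (2 Dec 1998) before Tanaka (15 Jan 2002).
Order: Nguyen, Whitfield, Espinoza, Drummond, Mbeki, Ivanova, Romero, Beaumont, Marino, Tanaka.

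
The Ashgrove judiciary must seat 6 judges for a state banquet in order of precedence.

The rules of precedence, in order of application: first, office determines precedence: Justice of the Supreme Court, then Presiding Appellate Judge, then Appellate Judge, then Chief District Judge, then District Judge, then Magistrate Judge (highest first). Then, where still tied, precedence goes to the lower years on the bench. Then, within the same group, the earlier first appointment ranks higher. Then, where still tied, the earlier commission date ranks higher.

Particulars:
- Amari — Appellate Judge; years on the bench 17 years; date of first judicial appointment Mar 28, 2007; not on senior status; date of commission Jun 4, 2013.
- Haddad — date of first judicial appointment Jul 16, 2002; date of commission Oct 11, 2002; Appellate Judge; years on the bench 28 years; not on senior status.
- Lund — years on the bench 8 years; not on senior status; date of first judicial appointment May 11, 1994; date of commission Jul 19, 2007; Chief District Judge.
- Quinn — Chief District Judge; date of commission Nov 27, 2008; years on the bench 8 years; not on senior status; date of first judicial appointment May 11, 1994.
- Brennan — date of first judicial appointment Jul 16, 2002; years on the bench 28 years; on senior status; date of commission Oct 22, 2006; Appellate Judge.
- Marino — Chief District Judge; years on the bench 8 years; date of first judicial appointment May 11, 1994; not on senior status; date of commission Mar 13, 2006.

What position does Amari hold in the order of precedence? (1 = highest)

By office: Amari, Haddad and Brennan (Appellate Judge); then Marino, Lund and Quinn (Chief District Judge).
Among Amari, Haddad and Brennan, by years on the bench (lower first): Amari (17 years) before Haddad and Brennan (28 years).
Haddad and Brennan both have date of first judicial appointment Jul 16, 2002, so the next rule applies.
Among Haddad and Brennan, by date of commission (earlier first): Haddad (Oct 11, 2002) before Brennan (Oct 22, 2006).
Marino, Lund and Quinn all have years on the bench 8 years, so the next rule applies.
Marino, Lund and Quinn all have date of first judicial appointment May 11, 1994, so the next rule applies.
Among Marino, Lund and Quinn, by date of commission (earlier first): Marino (Mar 13, 2006) before Lund (Jul 19, 2007) before Quinn (Nov 27, 2008).
Order: Amari, Haddad, Brennan, Marino, Lund, Quinn. So position 1.

1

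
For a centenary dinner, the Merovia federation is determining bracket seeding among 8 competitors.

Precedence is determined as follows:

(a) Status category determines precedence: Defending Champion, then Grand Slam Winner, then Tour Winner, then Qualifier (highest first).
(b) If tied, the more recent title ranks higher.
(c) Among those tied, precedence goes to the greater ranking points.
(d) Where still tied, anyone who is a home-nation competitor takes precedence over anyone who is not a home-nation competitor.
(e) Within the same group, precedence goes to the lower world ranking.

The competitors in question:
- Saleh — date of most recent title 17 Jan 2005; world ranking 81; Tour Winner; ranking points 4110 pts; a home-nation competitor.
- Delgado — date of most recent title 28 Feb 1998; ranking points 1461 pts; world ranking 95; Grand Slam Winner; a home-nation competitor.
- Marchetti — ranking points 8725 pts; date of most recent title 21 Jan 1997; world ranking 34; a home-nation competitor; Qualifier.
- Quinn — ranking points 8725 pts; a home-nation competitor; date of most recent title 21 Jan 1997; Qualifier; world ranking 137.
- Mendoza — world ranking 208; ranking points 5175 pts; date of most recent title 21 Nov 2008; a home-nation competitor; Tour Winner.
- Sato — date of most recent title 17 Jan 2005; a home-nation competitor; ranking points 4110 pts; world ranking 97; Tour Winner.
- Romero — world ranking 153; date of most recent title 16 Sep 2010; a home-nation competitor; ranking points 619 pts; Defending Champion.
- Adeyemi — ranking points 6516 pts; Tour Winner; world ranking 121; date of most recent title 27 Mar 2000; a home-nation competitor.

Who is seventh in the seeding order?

Marchetti

By status category: Romero (Defending Champion); then Delgado (Grand Slam Winner); then Mendoza, Saleh, Sato and Adeyemi (Tour Winner); then Marchetti and Quinn (Qualifier).
Among Mendoza, Saleh, Sato and Adeyemi, by date of most recent title (later first): Mendoza (21 Nov 2008) before Saleh and Sato (17 Jan 2005) before Adeyemi (27 Mar 2000).
Saleh and Sato both have ranking points 4110 pts, so the next rule applies.
Saleh and Sato are each a home-nation competitor, so the next rule applies.
Among Saleh and Sato, by world ranking (lower first): Saleh (81) before Sato (97).
Marchetti and Quinn both have date of most recent title 21 Jan 1997, so the next rule applies.
Marchetti and Quinn both have ranking points 8725 pts, so the next rule applies.
Marchetti and Quinn are each a home-nation competitor, so the next rule applies.
Among Marchetti and Quinn, by world ranking (lower first): Marchetti (34) before Quinn (137).
Order: Romero, Delgado, Mendoza, Saleh, Sato, Adeyemi, Marchetti, Quinn.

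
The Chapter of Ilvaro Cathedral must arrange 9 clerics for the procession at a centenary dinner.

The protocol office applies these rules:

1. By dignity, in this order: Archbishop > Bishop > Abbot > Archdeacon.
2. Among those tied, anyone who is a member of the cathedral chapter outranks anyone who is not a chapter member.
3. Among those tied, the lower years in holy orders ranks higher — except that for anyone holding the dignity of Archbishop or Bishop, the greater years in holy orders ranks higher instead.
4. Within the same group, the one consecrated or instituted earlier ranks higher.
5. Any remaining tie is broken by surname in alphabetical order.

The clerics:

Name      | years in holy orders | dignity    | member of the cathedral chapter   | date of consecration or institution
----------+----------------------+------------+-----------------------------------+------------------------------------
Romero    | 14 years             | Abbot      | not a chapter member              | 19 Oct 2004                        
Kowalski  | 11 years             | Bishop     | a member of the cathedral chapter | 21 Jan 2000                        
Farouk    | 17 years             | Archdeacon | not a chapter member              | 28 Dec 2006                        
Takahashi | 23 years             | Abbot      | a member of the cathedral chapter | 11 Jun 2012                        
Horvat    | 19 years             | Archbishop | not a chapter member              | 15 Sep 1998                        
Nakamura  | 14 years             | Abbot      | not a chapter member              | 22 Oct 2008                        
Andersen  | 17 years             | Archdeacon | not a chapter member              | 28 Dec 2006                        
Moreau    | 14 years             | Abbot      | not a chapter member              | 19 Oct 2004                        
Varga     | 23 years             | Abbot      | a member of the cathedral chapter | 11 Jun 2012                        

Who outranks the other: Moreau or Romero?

Moreau

By dignity: Horvat (Archbishop); then Kowalski (Bishop); then Takahashi, Varga, Moreau, Romero and Nakamura (Abbot); then Andersen and Farouk (Archdeacon).
Among Takahashi, Varga, Moreau, Romero and Nakamura, a member of the cathedral chapter before not a chapter member: Takahashi and Varga (a member of the cathedral chapter) before Moreau, Romero and Nakamura (not a chapter member).
Takahashi and Varga both have years in holy orders 23 years, so the next rule applies.
Takahashi and Varga both have date of consecration or institution 11 Jun 2012, so the next rule applies.
Among Takahashi and Varga, alphabetically by surname: Takahashi before Varga.
Moreau, Romero and Nakamura all have years in holy orders 14 years, so the next rule applies.
Among Moreau, Romero and Nakamura, by date of consecration or institution (earlier first): Moreau and Romero (19 Oct 2004) before Nakamura (22 Oct 2008).
Among Moreau and Romero, alphabetically by surname: Moreau before Romero.
Andersen and Farouk are each not a chapter member, so the next rule applies.
Andersen and Farouk both have years in holy orders 17 years, so the next rule applies.
Andersen and Farouk both have date of consecration or institution 28 Dec 2006, so the next rule applies.
Among Andersen and Farouk, alphabetically by surname: Andersen before Farouk.
So Moreau takes precedence.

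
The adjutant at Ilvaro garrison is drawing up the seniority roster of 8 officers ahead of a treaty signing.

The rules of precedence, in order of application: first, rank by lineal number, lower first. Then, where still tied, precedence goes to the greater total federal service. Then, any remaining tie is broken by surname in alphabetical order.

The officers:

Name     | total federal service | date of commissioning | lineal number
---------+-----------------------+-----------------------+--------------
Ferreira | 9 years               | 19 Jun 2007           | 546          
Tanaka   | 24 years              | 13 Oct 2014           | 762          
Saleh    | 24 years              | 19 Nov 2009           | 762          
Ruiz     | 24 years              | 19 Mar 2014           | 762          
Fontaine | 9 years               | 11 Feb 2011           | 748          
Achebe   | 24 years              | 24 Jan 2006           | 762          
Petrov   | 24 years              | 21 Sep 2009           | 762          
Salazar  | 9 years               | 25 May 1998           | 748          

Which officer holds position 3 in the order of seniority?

By lineal number (lower first): Ferreira (546); then Fontaine and Salazar (both 748); then Achebe, Petrov, Ruiz, Saleh and Tanaka (each 762).
Fontaine and Salazar both have total federal service 9 years, so the next rule applies.
Among Fontaine and Salazar, alphabetically by surname: Fontaine before Salazar.
Achebe, Petrov, Ruiz, Saleh and Tanaka all have total federal service 24 years, so the next rule applies.
Among Achebe, Petrov, Ruiz, Saleh and Tanaka, alphabetically by surname: Achebe before Petrov before Ruiz before Saleh before Tanaka.
Order: Ferreira, Fontaine, Salazar, Achebe, Petrov, Ruiz, Saleh, Tanaka.

Salazar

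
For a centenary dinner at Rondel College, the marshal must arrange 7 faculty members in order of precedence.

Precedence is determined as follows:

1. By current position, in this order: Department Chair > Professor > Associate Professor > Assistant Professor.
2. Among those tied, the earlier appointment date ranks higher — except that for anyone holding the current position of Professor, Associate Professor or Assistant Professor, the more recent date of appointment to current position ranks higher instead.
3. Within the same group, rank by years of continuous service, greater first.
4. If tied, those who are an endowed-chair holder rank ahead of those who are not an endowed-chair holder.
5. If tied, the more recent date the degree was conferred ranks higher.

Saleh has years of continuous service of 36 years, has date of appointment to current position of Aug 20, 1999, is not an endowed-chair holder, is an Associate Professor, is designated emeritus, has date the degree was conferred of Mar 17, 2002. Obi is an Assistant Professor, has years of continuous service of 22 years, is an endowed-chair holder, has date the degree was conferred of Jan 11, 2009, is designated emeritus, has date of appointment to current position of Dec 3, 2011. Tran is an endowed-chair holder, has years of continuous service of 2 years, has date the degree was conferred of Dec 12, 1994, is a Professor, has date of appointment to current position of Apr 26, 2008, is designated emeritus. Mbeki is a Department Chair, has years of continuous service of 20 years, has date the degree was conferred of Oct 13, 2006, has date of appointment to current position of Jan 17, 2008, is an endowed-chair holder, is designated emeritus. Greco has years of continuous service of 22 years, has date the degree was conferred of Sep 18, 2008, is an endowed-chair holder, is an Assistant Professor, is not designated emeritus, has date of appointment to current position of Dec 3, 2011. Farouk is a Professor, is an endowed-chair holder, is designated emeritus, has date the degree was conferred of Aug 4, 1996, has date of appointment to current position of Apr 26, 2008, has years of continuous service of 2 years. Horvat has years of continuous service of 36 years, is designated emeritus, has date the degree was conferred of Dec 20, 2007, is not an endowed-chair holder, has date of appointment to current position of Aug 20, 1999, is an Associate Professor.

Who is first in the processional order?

By current position: Mbeki (Department Chair); then Farouk and Tran (Professor); then Horvat and Saleh (Associate Professor); then Obi and Greco (Assistant Professor).
Farouk and Tran both have date of appointment to current position Apr 26, 2008, so the next rule applies.
Farouk and Tran both have years of continuous service 2 years, so the next rule applies.
Farouk and Tran are each an endowed-chair holder, so the next rule applies.
Among Farouk and Tran, by date the degree was conferred (later first): Farouk (Aug 4, 1996) before Tran (Dec 12, 1994).
Horvat and Saleh both have date of appointment to current position Aug 20, 1999, so the next rule applies.
Horvat and Saleh both have years of continuous service 36 years, so the next rule applies.
Horvat and Saleh are each not an endowed-chair holder, so the next rule applies.
Among Horvat and Saleh, by date the degree was conferred (later first): Horvat (Dec 20, 2007) before Saleh (Mar 17, 2002).
Obi and Greco both have date of appointment to current position Dec 3, 2011, so the next rule applies.
Obi and Greco both have years of continuous service 22 years, so the next rule applies.
Obi and Greco are each an endowed-chair holder, so the next rule applies.
Among Obi and Greco, by date the degree was conferred (later first): Obi (Jan 11, 2009) before Greco (Sep 18, 2008).
Order: Mbeki, Farouk, Tran, Horvat, Saleh, Obi, Greco.

Mbeki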